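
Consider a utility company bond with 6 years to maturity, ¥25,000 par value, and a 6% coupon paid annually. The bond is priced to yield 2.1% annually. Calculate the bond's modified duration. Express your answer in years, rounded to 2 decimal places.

5.19 years

Periodic yield y = 0.021. First find Macaulay duration:
  t   CF        PV=CF/(1+0.021)^t    t·PV
  1     1,500.00     1,469.1479     1,469.1479
  2     1,500.00     1,438.9304     2,877.8607
  3     1,500.00     1,409.3343     4,228.0030
  4     1,500.00     1,380.3470     5,521.3882
  5     1,500.00     1,351.9560     6,759.7799
  6    26,500.00    23,393.2963   140,359.7777
  Σ                 30,443.0119   161,215.9574
P = 30,443.0119; Macaulay duration = 161,215.9574 / 30,443.0119 = 5.29566 years.
Modified duration = D_Mac / (1 + y) = 5.29566 / 1.021 = 5.18674 years.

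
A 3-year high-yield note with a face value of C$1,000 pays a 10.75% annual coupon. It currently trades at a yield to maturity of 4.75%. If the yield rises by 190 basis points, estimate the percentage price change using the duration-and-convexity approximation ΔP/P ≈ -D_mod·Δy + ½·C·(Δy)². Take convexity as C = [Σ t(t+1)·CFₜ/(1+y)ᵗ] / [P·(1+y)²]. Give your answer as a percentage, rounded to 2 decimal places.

-4.79%

With y = 0.0475:
  t   CF        PV=CF/(1+0.0475)^t    t·PV        t(t+1)·PV
  1       107.50       102.6253       102.6253         205.2506
  2       107.50        97.9716       195.9433         587.8299
  3     1,107.50       963.5664     2,890.6991      11,562.7966
  Σ                  1,164.1633     3,189.2677      12,355.8771
P = 1,164.1633; D_Mac = 2.73954 yrs; D_mod = 2.61531 yrs; C = 9.67279.
Duration effect: -2.61531 × (+0.019) = -0.049691
Convexity effect: 0.5 × 9.67279 × (0.019)² = +0.0017459
ΔP/P ≈ -0.049691 + 0.0017459 = -0.047945 = -4.7945%.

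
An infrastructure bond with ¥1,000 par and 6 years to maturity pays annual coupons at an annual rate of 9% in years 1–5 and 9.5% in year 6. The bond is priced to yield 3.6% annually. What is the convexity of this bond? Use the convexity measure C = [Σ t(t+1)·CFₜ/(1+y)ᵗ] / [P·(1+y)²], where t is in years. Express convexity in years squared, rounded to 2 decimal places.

30.80

With y = 0.036:
  t   CF        PV=CF/(1+0.036)^t    t·PV        t(t+1)·PV
  1        90.00        86.8726        86.8726         173.7452
  2        90.00        83.8538       167.7077         503.1231
  3        90.00        80.9400       242.8200         971.2801
  4        90.00        78.1274       312.5097       1,562.5484
  5        90.00        75.4126       377.0628       2,262.3771
  6     1,095.00       885.6367     5,313.8200      37,196.7398
  Σ                  1,290.8431     6,500.7928      42,669.8137
P = 1,290.8431.
Convexity = Σ t(t+1)·PV / [P·(1+y)²] = 42,669.8137 / (1,290.8431 × 1.073296) = 30.79837.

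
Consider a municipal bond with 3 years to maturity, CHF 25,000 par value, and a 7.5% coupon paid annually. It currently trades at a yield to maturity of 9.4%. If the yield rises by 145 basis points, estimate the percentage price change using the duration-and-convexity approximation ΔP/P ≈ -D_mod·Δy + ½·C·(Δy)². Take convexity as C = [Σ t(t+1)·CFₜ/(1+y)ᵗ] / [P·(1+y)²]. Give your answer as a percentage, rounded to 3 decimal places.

With y = 0.094:
  t   CF        PV=CF/(1+0.094)^t    t·PV        t(t+1)·PV
  1     1,875.00     1,713.8940     1,713.8940       3,427.7879
  2     1,875.00     1,566.6307     3,133.2614       9,399.7841
  3    26,875.00    20,525.6305    61,576.8916     246,307.5662
  Σ                 23,806.1552    66,424.0469     259,135.1383
P = 23,806.1552; D_Mac = 2.79020 yrs; D_mod = 2.55046 yrs; C = 9.09499.
Duration effect: -2.55046 × (+0.0145) = -0.036982
Convexity effect: 0.5 × 9.09499 × (0.0145)² = +0.0009561
ΔP/P ≈ -0.036982 + 0.0009561 = -0.036026 = -3.6026%.

-3.603%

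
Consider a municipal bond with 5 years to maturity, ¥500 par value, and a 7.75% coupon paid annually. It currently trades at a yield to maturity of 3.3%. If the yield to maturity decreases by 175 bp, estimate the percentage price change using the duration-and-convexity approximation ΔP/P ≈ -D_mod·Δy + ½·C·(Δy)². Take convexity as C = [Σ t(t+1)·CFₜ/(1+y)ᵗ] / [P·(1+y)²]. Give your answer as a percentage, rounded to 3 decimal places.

+7.808%

With y = 0.033:
  t   CF        PV=CF/(1+0.033)^t    t·PV        t(t+1)·PV
  1        38.75        37.5121        37.5121          75.0242
  2        38.75        36.3137        72.6275         217.8825
  3        38.75        35.1537       105.4610         421.8441
  4        38.75        34.0307       136.1227         680.6133
  5       538.75       458.0213     2,290.1065      13,740.6390
  Σ                    601.0315     2,641.8298      15,136.0031
P = 601.0315; D_Mac = 4.39549 yrs; D_mod = 4.25508 yrs; C = 23.60007.
Duration effect: -4.25508 × (-0.0175) = +0.074464
Convexity effect: 0.5 × 23.60007 × (-0.0175)² = +0.0036138
ΔP/P ≈ +0.074464 + 0.0036138 = +0.078078 = +7.8078%.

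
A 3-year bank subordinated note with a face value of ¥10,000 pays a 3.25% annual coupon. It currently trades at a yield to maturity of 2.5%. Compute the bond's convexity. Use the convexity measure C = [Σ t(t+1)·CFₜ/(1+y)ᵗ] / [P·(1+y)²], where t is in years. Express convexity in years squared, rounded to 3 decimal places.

With y = 0.025:
  t   CF        PV=CF/(1+0.025)^t    t·PV        t(t+1)·PV
  1       325.00       317.0732       317.0732         634.1463
  2       325.00       309.3397       618.6794       1,856.0381
  3    10,325.00     9,587.7889    28,763.3668     115,053.4670
  Σ                 10,214.2018    29,699.1193     117,543.6514
P = 10,214.2018.
Convexity = Σ t(t+1)·PV / [P·(1+y)²] = 117,543.6514 / (10,214.2018 × 1.050625) = 10.95335.

10.953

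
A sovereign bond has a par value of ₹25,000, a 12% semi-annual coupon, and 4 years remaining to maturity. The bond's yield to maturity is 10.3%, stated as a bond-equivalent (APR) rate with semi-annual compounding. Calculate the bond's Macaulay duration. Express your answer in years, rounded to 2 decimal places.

Periodic yield y = 0.0515. Discount each cash flow and weight by its period:
  t   CF        PV=CF/(1+0.0515)^t    t·PV
  1     1,500.00     1,426.5335     1,426.5335
  2     1,500.00     1,356.6653     2,713.3305
  3     1,500.00     1,290.2190     3,870.6570
  4     1,500.00     1,227.0271     4,908.1084
  5     1,500.00     1,166.9302     5,834.6509
  6     1,500.00     1,109.7767     6,658.6601
  7     1,500.00     1,055.4224     7,387.9570
  8    26,500.00    17,732.5690   141,860.5518
  Σ                 26,365.1431   174,660.4492
Price P = Σ PV = 26,365.1431.
Macaulay duration = Σ(t·PV) / P = 174,660.4492 / 26,365.1431 = 6.62467 half-year periods.
In years: 6.62467 / 2 = 3.31234 years.

3.31 years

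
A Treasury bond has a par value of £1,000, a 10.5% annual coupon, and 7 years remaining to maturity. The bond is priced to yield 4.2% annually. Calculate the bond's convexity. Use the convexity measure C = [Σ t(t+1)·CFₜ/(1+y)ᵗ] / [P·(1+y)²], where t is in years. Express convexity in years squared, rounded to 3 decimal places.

37.556

With y = 0.042:
  t   CF        PV=CF/(1+0.042)^t    t·PV        t(t+1)·PV
  1       105.00       100.7678       100.7678         201.5355
  2       105.00        96.7061       193.4122         580.2366
  3       105.00        92.8082       278.4245       1,113.6979
  4       105.00        89.0673       356.2693       1,781.3466
  5       105.00        85.4773       427.3864       2,564.3185
  6       105.00        82.0319       492.1916       3,445.3415
  7     1,105.00       828.4919     5,799.4430      46,395.5441
  Σ                  1,375.3504     7,647.8948      56,082.0206
P = 1,375.3504.
Convexity = Σ t(t+1)·PV / [P·(1+y)²] = 56,082.0206 / (1,375.3504 × 1.085764) = 37.55561.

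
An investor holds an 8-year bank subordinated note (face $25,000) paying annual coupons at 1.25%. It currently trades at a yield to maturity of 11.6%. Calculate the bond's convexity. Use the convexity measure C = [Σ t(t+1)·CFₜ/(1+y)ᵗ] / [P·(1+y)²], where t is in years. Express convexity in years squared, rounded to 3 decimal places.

52.785

With y = 0.116:
  t   CF        PV=CF/(1+0.116)^t    t·PV        t(t+1)·PV
  1       312.50       280.0179       280.0179         560.0358
  2       312.50       250.9121       501.8242       1,505.4727
  3       312.50       224.8316       674.4949       2,697.9797
  4       312.50       201.4620       805.8482       4,029.2409
  5       312.50       180.5215       902.6077       5,415.6464
  6       312.50       161.7577       970.5460       6,793.8217
  7       312.50       144.9441     1,014.6090       8,116.8718
  8    25,312.50    10,520.1391    84,161.1131     757,450.0179
  Σ                 11,964.5862    89,311.0610     786,569.0870
P = 11,964.5862.
Convexity = Σ t(t+1)·PV / [P·(1+y)²] = 786,569.0870 / (11,964.5862 × 1.245456) = 52.78503.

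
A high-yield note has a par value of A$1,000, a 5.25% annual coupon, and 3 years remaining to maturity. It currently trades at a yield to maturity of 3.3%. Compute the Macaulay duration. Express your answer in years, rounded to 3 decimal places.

Periodic yield y = 0.033. Discount each cash flow and weight by its year:
  t   CF        PV=CF/(1+0.033)^t    t·PV
  1        52.50        50.8228        50.8228
  2        52.50        49.1993        98.3985
  3     1,052.50       954.8192     2,864.4576
  Σ                  1,054.8413     3,013.6790
Price P = Σ PV = 1,054.8413.
Macaulay duration = Σ(t·PV) / P = 3,013.6790 / 1,054.8413 = 2.85700 years.

2.857 years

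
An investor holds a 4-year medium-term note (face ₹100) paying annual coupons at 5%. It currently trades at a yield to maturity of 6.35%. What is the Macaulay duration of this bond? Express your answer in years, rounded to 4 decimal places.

Periodic yield y = 0.0635. Discount each cash flow and weight by its year:
  t   CF        PV=CF/(1+0.0635)^t    t·PV
  1         5.00         4.7015         4.7015
  2         5.00         4.4207         8.8415
  3         5.00         4.1568        12.4704
  4       105.00        82.0804       328.3215
  Σ                     95.3594       354.3348
Price P = Σ PV = 95.3594.
Macaulay duration = Σ(t·PV) / P = 354.3348 / 95.3594 = 3.71578 years.

3.7158 years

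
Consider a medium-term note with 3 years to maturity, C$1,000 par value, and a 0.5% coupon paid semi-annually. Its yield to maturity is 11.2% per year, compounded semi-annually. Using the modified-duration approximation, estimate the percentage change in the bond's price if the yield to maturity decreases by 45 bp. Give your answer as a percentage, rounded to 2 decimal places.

Periodic yield y = 0.056. Modified duration first:
  t   CF        PV=CF/(1+0.056)^t    t·PV
  1         2.50         2.3674         2.3674
  2         2.50         2.2419         4.4838
  3         2.50         2.1230         6.3690
  4         2.50         2.0104         8.0416
  5         2.50         1.9038         9.5190
  6     1,002.50       722.9377     4,337.6262
  Σ                    733.5842     4,368.4070
P = 733.5842; D_Mac = 5.95488 half-year periods = 2.97744 yrs; D_mod = 2.97744/(1+0.056) = 2.81955 yrs.
ΔP/P ≈ -D_mod · Δy = -2.81955 × (-0.0045) = +0.012688 = +1.2688%.

+1.27%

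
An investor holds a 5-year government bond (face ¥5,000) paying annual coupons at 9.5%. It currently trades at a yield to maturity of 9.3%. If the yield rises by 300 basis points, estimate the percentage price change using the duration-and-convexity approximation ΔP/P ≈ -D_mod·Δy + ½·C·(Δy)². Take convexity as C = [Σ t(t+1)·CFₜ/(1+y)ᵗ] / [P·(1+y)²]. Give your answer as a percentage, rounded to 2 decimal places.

-10.66%

With y = 0.093:
  t   CF        PV=CF/(1+0.093)^t    t·PV        t(t+1)·PV
  1       475.00       434.5837       434.5837         869.1674
  2       475.00       397.6063       795.2127       2,385.6380
  3       475.00       363.7752     1,091.3257       4,365.3028
  4       475.00       332.8227     1,331.2909       6,656.4543
  5     5,475.00     3,509.8076    17,549.0382     105,294.2289
  Σ                  5,038.5956    21,201.4511     119,570.7914
P = 5,038.5956; D_Mac = 4.20781 yrs; D_mod = 3.84978 yrs; C = 19.86439.
Duration effect: -3.84978 × (+0.03) = -0.115493
Convexity effect: 0.5 × 19.86439 × (0.03)² = +0.0089390
ΔP/P ≈ -0.115493 + 0.0089390 = -0.106554 = -10.6554%.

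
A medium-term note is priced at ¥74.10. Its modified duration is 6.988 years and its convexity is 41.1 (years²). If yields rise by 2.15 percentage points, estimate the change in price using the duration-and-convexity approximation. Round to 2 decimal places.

-¥10.43

Duration effect: -D_mod·Δy = -6.988 × (+0.0215) = -0.150242
Convexity effect: ½·C·(Δy)² = 0.5 × 41.1 × (0.0215)² = +0.0094992375
ΔP/P ≈ -0.150242 + 0.0094992375 = -0.1407427625
ΔP ≈ 74.10 × (-0.1407427625) = -10.42903870125.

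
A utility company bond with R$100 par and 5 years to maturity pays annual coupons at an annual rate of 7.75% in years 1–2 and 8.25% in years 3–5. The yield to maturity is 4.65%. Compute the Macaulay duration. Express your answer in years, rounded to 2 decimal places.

4.37 years

Periodic yield y = 0.0465. Discount each cash flow and weight by its year:
  t   CF        PV=CF/(1+0.0465)^t    t·PV
  1         7.75         7.4056         7.4056
  2         7.75         7.0766        14.1532
  3         8.25         7.1984        21.5952
  4         8.25         6.8786        27.5142
  5       108.25        86.2446       431.2228
  Σ                    114.8037       501.8910
Price P = Σ PV = 114.8037.
Macaulay duration = Σ(t·PV) / P = 501.8910 / 114.8037 = 4.37173 years.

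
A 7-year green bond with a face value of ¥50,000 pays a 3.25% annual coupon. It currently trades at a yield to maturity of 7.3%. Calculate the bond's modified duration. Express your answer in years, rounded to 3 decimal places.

Periodic yield y = 0.073. First find Macaulay duration:
  t   CF        PV=CF/(1+0.073)^t    t·PV
  1     1,625.00     1,514.4455     1,514.4455
  2     1,625.00     1,411.4124     2,822.8248
  3     1,625.00     1,315.3890     3,946.1669
  4     1,625.00     1,225.8984     4,903.5936
  5     1,625.00     1,142.4962     5,712.4809
  6     1,625.00     1,064.7681     6,388.6086
  7    51,625.00    31,525.5020   220,678.5140
  Σ                 39,199.9115   245,966.6343
P = 39,199.9115; Macaulay duration = 245,966.6343 / 39,199.9115 = 6.27467 years.
Modified duration = D_Mac / (1 + y) = 6.27467 / 1.073 = 5.84778 years.

5.848 years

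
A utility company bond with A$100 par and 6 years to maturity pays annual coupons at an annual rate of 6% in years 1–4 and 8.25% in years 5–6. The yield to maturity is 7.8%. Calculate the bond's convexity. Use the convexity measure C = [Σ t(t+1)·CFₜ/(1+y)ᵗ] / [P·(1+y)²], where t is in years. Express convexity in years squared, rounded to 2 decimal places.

With y = 0.078:
  t   CF        PV=CF/(1+0.078)^t    t·PV        t(t+1)·PV
  1         6.00         5.5659         5.5659          11.1317
  2         6.00         5.1631        10.3263          30.9788
  3         6.00         4.7896        14.3687          57.4746
  4         6.00         4.4430        17.7720          88.8600
  5         8.25         5.6671        28.3355         170.0127
  6       108.25        68.9788       413.8725       2,897.1076
  Σ                     94.6074       490.2408       3,255.5655
P = 94.6074.
Convexity = Σ t(t+1)·PV / [P·(1+y)²] = 3,255.5655 / (94.6074 × 1.162084) = 29.61173.

29.61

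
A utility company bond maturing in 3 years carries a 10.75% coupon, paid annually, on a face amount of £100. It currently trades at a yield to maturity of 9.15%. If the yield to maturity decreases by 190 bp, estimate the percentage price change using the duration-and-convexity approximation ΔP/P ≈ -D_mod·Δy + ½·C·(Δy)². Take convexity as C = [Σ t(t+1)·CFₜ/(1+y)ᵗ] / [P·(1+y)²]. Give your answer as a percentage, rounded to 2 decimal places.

+4.90%

With y = 0.0915:
  t   CF        PV=CF/(1+0.0915)^t    t·PV        t(t+1)·PV
  1        10.75         9.8488         9.8488          19.6977
  2        10.75         9.0232        18.0464          54.1392
  3       110.75        85.1672       255.5017       1,022.0067
  Σ                    104.0393       283.3969       1,095.8437
P = 104.0393; D_Mac = 2.72394 yrs; D_mod = 2.49560 yrs; C = 8.84105.
Duration effect: -2.49560 × (-0.019) = +0.047416
Convexity effect: 0.5 × 8.84105 × (-0.019)² = +0.0015958
ΔP/P ≈ +0.047416 + 0.0015958 = +0.049012 = +4.9012%.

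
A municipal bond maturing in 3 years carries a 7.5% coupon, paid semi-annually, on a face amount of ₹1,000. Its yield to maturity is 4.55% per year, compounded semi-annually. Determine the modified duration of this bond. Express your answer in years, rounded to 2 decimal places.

2.69 years

Periodic yield y = 0.02275. First find Macaulay duration:
  t   CF        PV=CF/(1+0.02275)^t    t·PV
  1        37.50        36.6659        36.6659
  2        37.50        35.8503        71.7005
  3        37.50        35.0528       105.1584
  4        37.50        34.2731       137.0924
  5        37.50        33.5107       167.5536
  6     1,037.50       906.5070     5,439.0422
  Σ                  1,081.8598     5,957.2130
P = 1,081.8598; Macaulay duration = 5,957.2130 / 1,081.8598 = 5.50646 half-year periods = 2.75323 years.
Modified duration = D_Mac / (1 + y) = 2.75323 / 1.02275 = 2.69199 years.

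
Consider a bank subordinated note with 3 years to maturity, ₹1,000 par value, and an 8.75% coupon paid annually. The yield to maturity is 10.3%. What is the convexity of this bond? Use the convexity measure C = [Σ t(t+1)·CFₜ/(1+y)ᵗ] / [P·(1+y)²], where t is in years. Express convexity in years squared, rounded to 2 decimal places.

With y = 0.103:
  t   CF        PV=CF/(1+0.103)^t    t·PV        t(t+1)·PV
  1        87.50        79.3291        79.3291         158.6582
  2        87.50        71.9212       143.8424         431.5273
  3     1,087.50       810.4062     2,431.2185       9,724.8738
  Σ                    961.6565     2,654.3900      10,315.0593
P = 961.6565.
Convexity = Σ t(t+1)·PV / [P·(1+y)²] = 10,315.0593 / (961.6565 × 1.216609) = 8.81659.

8.82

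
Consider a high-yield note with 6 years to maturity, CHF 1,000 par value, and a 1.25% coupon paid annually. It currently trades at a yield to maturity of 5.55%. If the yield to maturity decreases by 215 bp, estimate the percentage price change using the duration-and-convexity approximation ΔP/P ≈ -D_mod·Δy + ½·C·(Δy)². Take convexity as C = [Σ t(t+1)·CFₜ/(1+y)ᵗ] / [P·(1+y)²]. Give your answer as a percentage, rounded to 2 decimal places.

+12.62%

With y = 0.0555:
  t   CF        PV=CF/(1+0.0555)^t    t·PV        t(t+1)·PV
  1        12.50        11.8427        11.8427          23.6855
  2        12.50        11.2200        22.4400          67.3201
  3        12.50        10.6300        31.8901         127.5606
  4        12.50        10.0711        40.2844         201.4221
  5        12.50         9.5415        47.7077         286.2464
  6     1,012.50       732.2268     4,393.3607      30,753.5246
  Σ                    785.5322     4,547.5257      31,459.7593
P = 785.5322; D_Mac = 5.78910 yrs; D_mod = 5.48470 yrs; C = 35.94802.
Duration effect: -5.48470 × (-0.0215) = +0.117921
Convexity effect: 0.5 × 35.94802 × (-0.0215)² = +0.0083085
ΔP/P ≈ +0.117921 + 0.0083085 = +0.126230 = +12.6230%.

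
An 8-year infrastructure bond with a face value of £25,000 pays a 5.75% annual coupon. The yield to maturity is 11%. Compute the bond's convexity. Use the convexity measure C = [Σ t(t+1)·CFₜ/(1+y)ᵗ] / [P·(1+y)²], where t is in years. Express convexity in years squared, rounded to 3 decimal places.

With y = 0.11:
  t   CF        PV=CF/(1+0.11)^t    t·PV        t(t+1)·PV
  1     1,437.50     1,295.0450     1,295.0450       2,590.0901
  2     1,437.50     1,166.7072     2,333.4145       7,000.2435
  3     1,437.50     1,051.0876     3,153.2628      12,613.0513
  4     1,437.50       946.9258     3,787.7031      18,938.5155
  5     1,437.50       853.0863     4,265.4314      25,592.5885
  6     1,437.50       768.5462     4,611.2772      32,278.9405
  7     1,437.50       692.3840     4,846.6878      38,773.5021
  8    26,437.50    11,471.9317    91,775.4540     825,979.0857
  Σ                 18,245.7139   116,068.2758     963,766.0172
P = 18,245.7139.
Convexity = Σ t(t+1)·PV / [P·(1+y)²] = 963,766.0172 / (18,245.7139 × 1.232100) = 42.87112.

42.871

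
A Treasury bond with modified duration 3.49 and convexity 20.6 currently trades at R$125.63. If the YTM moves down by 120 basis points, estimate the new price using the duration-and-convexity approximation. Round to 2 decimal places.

Duration effect: -D_mod·Δy = -3.49 × (-0.012) = +0.041880
Convexity effect: ½·C·(Δy)² = 0.5 × 20.6 × (-0.012)² = +0.0014832
ΔP/P ≈ +0.041880 + 0.0014832 = +0.0433632
New price ≈ 125.63 × (1 + 0.0433632) = 131.077718816.

R$131.08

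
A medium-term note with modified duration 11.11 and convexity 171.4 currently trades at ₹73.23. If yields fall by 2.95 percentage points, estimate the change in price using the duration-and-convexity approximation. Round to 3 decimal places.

Duration effect: -D_mod·Δy = -11.11 × (-0.0295) = +0.327745
Convexity effect: ½·C·(Δy)² = 0.5 × 171.4 × (-0.0295)² = +0.074580425
ΔP/P ≈ +0.327745 + 0.074580425 = +0.402325425
ΔP ≈ 73.23 × (+0.402325425) = +29.46229087275.

+₹29.462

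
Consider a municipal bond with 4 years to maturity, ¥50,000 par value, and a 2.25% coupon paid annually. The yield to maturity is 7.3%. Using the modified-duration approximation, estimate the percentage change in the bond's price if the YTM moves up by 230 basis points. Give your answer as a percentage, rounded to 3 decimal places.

-8.264%

Periodic yield y = 0.073. Modified duration first:
  t   CF        PV=CF/(1+0.073)^t    t·PV
  1     1,125.00     1,048.4623     1,048.4623
  2     1,125.00       977.1316     1,954.2633
  3     1,125.00       910.6539     2,731.9617
  4    51,125.00    38,568.6496   154,274.5984
  Σ                 41,504.8974   160,009.2856
P = 41,504.8974; D_Mac = 3.85519 yrs; D_mod = 3.85519/(1+0.073) = 3.59291 yrs.
ΔP/P ≈ -D_mod · Δy = -3.59291 × (+0.023) = -0.082637 = -8.2637%.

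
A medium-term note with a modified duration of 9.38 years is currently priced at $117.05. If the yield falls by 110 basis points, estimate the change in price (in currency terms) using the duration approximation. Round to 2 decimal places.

+$12.08

Duration approximation: ΔP/P ≈ -D_mod · Δy = -9.38 × (-0.011) = +0.103180.
ΔP ≈ 117.05 × (+0.103180) = +12.077219.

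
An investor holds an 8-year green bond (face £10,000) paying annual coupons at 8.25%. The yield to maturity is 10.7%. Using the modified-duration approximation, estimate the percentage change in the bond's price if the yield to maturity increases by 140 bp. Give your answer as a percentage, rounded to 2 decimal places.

Periodic yield y = 0.107. Modified duration first:
  t   CF        PV=CF/(1+0.107)^t    t·PV
  1       825.00       745.2575       745.2575
  2       825.00       673.2226     1,346.4453
  3       825.00       608.1505     1,824.4516
  4       825.00       549.3681     2,197.4725
  5       825.00       496.2675     2,481.3376
  6       825.00       448.2995     2,689.7968
  7       825.00       404.9679     2,834.7753
  8    10,825.00     4,800.0630    38,400.5040
  Σ                  8,725.5966    52,520.0406
P = 8,725.5966; D_Mac = 6.01908 yrs; D_mod = 6.01908/(1+0.107) = 5.43729 yrs.
ΔP/P ≈ -D_mod · Δy = -5.43729 × (+0.014) = -0.076122 = -7.6122%.

-7.61%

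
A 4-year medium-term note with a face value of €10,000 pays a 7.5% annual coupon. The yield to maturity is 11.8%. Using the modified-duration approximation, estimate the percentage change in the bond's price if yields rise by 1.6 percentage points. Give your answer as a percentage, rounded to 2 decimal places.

Periodic yield y = 0.118. Modified duration first:
  t   CF        PV=CF/(1+0.118)^t    t·PV
  1       750.00       670.8408       670.8408
  2       750.00       600.0365     1,200.0730
  3       750.00       536.7053     1,610.1158
  4    10,750.00     6,880.8367    27,523.3467
  Σ                  8,688.4192    31,004.3763
P = 8,688.4192; D_Mac = 3.56847 yrs; D_mod = 3.56847/(1+0.118) = 3.19183 yrs.
ΔP/P ≈ -D_mod · Δy = -3.19183 × (+0.016) = -0.051069 = -5.1069%.

-5.11%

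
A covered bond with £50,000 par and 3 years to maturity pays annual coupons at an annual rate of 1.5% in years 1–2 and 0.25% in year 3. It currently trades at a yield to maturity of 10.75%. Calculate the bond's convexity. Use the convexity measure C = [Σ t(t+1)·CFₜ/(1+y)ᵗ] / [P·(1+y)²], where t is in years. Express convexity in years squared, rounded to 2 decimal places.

With y = 0.1075:
  t   CF        PV=CF/(1+0.1075)^t    t·PV        t(t+1)·PV
  1       750.00       677.2009       677.2009       1,354.4018
  2       750.00       611.4681     1,222.9362       3,668.8085
  3    50,125.00    36,899.7294   110,699.1881     442,796.7524
  Σ                 38,188.3984   112,599.3252     447,819.9627
P = 38,188.3984.
Convexity = Σ t(t+1)·PV / [P·(1+y)²] = 447,819.9627 / (38,188.3984 × 1.226556) = 9.56059.

9.56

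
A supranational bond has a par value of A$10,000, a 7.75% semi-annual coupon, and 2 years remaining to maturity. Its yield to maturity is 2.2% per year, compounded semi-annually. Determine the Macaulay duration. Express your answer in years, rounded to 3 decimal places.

1.897 years

Periodic yield y = 0.011. Discount each cash flow and weight by its period:
  t   CF        PV=CF/(1+0.011)^t    t·PV
  1       387.50       383.2839       383.2839
  2       387.50       379.1136       758.2273
  3       387.50       374.9888     1,124.9663
  4    10,387.50     9,942.7476    39,770.9904
  Σ                 11,080.1338    42,037.4677
Price P = Σ PV = 11,080.1338.
Macaulay duration = Σ(t·PV) / P = 42,037.4677 / 11,080.1338 = 3.79395 half-year periods.
In years: 3.79395 / 2 = 1.89697 years.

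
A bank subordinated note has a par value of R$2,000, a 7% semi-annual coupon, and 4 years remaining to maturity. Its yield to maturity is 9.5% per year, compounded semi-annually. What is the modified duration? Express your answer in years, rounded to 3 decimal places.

3.374 years

Periodic yield y = 0.0475. First find Macaulay duration:
  t   CF        PV=CF/(1+0.0475)^t    t·PV
  1        70.00        66.8258        66.8258
  2        70.00        63.7955       127.5910
  3        70.00        60.9026       182.7078
  4        70.00        58.1409       232.5637
  5        70.00        55.5045       277.5223
  6        70.00        52.9876       317.9253
  7        70.00        50.5848       354.0934
  8     2,070.00     1,428.0325    11,424.2600
  Σ                  1,836.7741    12,983.4893
P = 1,836.7741; Macaulay duration = 12,983.4893 / 1,836.7741 = 7.06864 half-year periods = 3.53432 years.
Modified duration = D_Mac / (1 + y) = 3.53432 / 1.0475 = 3.37405 years.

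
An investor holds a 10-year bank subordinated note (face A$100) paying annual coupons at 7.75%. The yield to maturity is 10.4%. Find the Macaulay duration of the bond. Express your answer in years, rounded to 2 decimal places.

7.04 years

Periodic yield y = 0.104. Discount each cash flow and weight by its year:
  t   CF        PV=CF/(1+0.104)^t    t·PV
  1         7.75         7.0199         7.0199
  2         7.75         6.3586        12.7173
  3         7.75         5.7596        17.2789
  4         7.75         5.2171        20.8682
  5         7.75         4.7256        23.6280
  6         7.75         4.2804        25.6826
  7         7.75         3.8772        27.1404
  8         7.75         3.5120        28.0957
  9         7.75         3.1811        28.6301
  10      107.75        40.0614       400.6144
  Σ                     83.9930       591.6754
Price P = Σ PV = 83.9930.
Macaulay duration = Σ(t·PV) / P = 591.6754 / 83.9930 = 7.04434 years.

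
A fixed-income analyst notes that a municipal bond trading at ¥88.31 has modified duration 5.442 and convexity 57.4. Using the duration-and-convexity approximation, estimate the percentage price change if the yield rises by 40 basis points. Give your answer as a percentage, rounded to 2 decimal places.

Duration effect: -D_mod·Δy = -5.442 × (+0.004) = -0.021768
Convexity effect: ½·C·(Δy)² = 0.5 × 57.4 × (0.004)² = +0.0004592
ΔP/P ≈ -0.021768 + 0.0004592 = -0.0213088
= -2.13088%.

-2.13%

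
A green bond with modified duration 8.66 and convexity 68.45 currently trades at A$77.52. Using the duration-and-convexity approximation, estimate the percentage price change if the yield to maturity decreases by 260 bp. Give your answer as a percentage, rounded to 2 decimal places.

+24.83%

Duration effect: -D_mod·Δy = -8.66 × (-0.026) = +0.225160
Convexity effect: ½·C·(Δy)² = 0.5 × 68.45 × (-0.026)² = +0.0231361
ΔP/P ≈ +0.225160 + 0.0231361 = +0.2482961
= +24.82961%.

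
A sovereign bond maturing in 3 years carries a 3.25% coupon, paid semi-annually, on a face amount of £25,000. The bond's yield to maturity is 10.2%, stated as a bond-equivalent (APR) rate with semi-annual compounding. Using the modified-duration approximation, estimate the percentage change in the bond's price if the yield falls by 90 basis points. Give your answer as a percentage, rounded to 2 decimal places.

Periodic yield y = 0.051. Modified duration first:
  t   CF        PV=CF/(1+0.051)^t    t·PV
  1       406.25       386.5366       386.5366
  2       406.25       367.7799       735.5597
  3       406.25       349.9333     1,049.7998
  4       406.25       332.9527     1,331.8107
  5       406.25       316.7961     1,583.9804
  6    25,406.25    18,850.5606   113,103.3638
  Σ                 20,604.5591   118,191.0510
P = 20,604.5591; D_Mac = 5.73616 half-year periods = 2.86808 yrs; D_mod = 2.86808/(1+0.051) = 2.72891 yrs.
ΔP/P ≈ -D_mod · Δy = -2.72891 × (-0.009) = +0.024560 = +2.4560%.

+2.46%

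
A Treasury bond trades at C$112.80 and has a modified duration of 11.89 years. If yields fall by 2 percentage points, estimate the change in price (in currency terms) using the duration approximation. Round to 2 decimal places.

Duration approximation: ΔP/P ≈ -D_mod · Δy = -11.89 × (-0.02) = +0.237800.
ΔP ≈ 112.80 × (+0.237800) = +26.82384.

+C$26.82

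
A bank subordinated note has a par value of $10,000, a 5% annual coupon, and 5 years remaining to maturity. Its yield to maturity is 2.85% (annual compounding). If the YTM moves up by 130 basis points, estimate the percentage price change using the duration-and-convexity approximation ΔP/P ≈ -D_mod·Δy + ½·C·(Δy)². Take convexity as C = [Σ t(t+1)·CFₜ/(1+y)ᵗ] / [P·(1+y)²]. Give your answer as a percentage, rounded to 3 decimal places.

With y = 0.0285:
  t   CF        PV=CF/(1+0.0285)^t    t·PV        t(t+1)·PV
  1       500.00       486.1449       486.1449         972.2897
  2       500.00       472.6737       945.3473       2,836.0420
  3       500.00       459.5758     1,378.7273       5,514.9091
  4       500.00       446.8408     1,787.3632       8,936.8160
  5    10,500.00     9,123.6332    45,618.1662     273,708.9973
  Σ                 10,988.8683    50,215.7489     291,969.0542
P = 10,988.8683; D_Mac = 4.56969 yrs; D_mod = 4.44307 yrs; C = 25.11743.
Duration effect: -4.44307 × (+0.013) = -0.057760
Convexity effect: 0.5 × 25.11743 × (0.013)² = +0.0021224
ΔP/P ≈ -0.057760 + 0.0021224 = -0.055637 = -5.5637%.

-5.564%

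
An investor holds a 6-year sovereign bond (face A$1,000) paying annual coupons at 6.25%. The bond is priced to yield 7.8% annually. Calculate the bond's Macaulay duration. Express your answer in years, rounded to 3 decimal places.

Periodic yield y = 0.078. Discount each cash flow and weight by its year:
  t   CF        PV=CF/(1+0.078)^t    t·PV
  1        62.50        57.9777        57.9777
  2        62.50        53.7827       107.5654
  3        62.50        49.8912       149.6735
  4        62.50        46.2812       185.1250
  5        62.50        42.9325       214.6625
  6     1,062.50       677.0432     4,062.2591
  Σ                    927.9085     4,777.2632
Price P = Σ PV = 927.9085.
Macaulay duration = Σ(t·PV) / P = 4,777.2632 / 927.9085 = 5.14842 years.

5.148 years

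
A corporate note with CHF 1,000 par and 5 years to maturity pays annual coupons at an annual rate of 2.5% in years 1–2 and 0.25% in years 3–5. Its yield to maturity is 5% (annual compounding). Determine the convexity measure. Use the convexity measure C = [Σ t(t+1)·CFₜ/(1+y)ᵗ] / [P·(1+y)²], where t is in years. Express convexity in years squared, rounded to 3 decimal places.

With y = 0.05:
  t   CF        PV=CF/(1+0.05)^t    t·PV        t(t+1)·PV
  1        25.00        23.8095        23.8095          47.6190
  2        25.00        22.6757        45.3515         136.0544
  3         2.50         2.1596         6.4788          25.9151
  4         2.50         2.0568         8.2270          41.1351
  5     1,002.50       785.4850     3,927.4249      23,564.5495
  Σ                    836.1866     4,011.2917      23,815.2732
P = 836.1866.
Convexity = Σ t(t+1)·PV / [P·(1+y)²] = 23,815.2732 / (836.1866 × 1.102500) = 25.83294.

25.833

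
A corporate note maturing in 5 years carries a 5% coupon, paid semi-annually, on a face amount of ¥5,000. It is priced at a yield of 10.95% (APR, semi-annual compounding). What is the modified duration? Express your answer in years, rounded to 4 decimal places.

Periodic yield y = 0.05475. First find Macaulay duration:
  t   CF        PV=CF/(1+0.05475)^t    t·PV
  1       125.00       118.5115       118.5115
  2       125.00       112.3598       224.7196
  3       125.00       106.5274       319.5823
  4       125.00       100.9978       403.9912
  5       125.00        95.7552       478.7760
  6       125.00        90.7847       544.7084
  7       125.00        86.0723       602.5059
  8       125.00        81.6044       652.8354
  9       125.00        77.3685       696.3165
  10    5,125.00     3,007.4508    30,074.5079
  Σ                  3,877.4324    34,116.4546
P = 3,877.4324; Macaulay duration = 34,116.4546 / 3,877.4324 = 8.79872 half-year periods = 4.39936 years.
Modified duration = D_Mac / (1 + y) = 4.39936 / 1.05475 = 4.17100 years.

4.1710 years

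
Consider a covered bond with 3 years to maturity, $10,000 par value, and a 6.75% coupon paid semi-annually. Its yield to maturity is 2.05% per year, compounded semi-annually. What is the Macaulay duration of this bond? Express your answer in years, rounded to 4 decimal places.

Periodic yield y = 0.01025. Discount each cash flow and weight by its period:
  t   CF        PV=CF/(1+0.01025)^t    t·PV
  1       337.50       334.0757       334.0757
  2       337.50       330.6862       661.3724
  3       337.50       327.3310       981.9931
  4       337.50       324.0099     1,296.0398
  5       337.50       320.7225     1,603.6127
  6    10,337.50     9,723.9422    58,343.6531
  Σ                 11,360.7676    63,220.7468
Price P = Σ PV = 11,360.7676.
Macaulay duration = Σ(t·PV) / P = 63,220.7468 / 11,360.7676 = 5.56483 half-year periods.
In years: 5.56483 / 2 = 2.78242 years.

2.7824 years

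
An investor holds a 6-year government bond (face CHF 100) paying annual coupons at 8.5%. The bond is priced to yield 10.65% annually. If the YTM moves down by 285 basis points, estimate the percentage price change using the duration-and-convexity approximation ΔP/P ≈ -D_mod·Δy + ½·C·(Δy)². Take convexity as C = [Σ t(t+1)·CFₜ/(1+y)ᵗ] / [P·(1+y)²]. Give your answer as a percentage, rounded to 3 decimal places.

+13.629%

With y = 0.1065:
  t   CF        PV=CF/(1+0.1065)^t    t·PV        t(t+1)·PV
  1         8.50         7.6819         7.6819          15.3638
  2         8.50         6.9425        13.8850          41.6550
  3         8.50         6.2743        18.8229          75.2915
  4         8.50         5.6704        22.6816         113.4079
  5         8.50         5.1246        25.6231         153.7387
  6       108.50        59.1182       354.7092       2,482.9645
  Σ                     90.8119       443.4037       2,882.4214
P = 90.8119; D_Mac = 4.88266 yrs; D_mod = 4.41271 yrs; C = 25.92459.
Duration effect: -4.41271 × (-0.0285) = +0.125762
Convexity effect: 0.5 × 25.92459 × (-0.0285)² = +0.0105286
ΔP/P ≈ +0.125762 + 0.0105286 = +0.136291 = +13.6291%.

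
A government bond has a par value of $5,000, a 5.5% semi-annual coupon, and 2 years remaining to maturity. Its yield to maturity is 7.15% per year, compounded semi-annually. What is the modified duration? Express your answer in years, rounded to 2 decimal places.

1.85 years

Periodic yield y = 0.03575. First find Macaulay duration:
  t   CF        PV=CF/(1+0.03575)^t    t·PV
  1       137.50       132.7540       132.7540
  2       137.50       128.1719       256.3438
  3       137.50       123.7479       371.2437
  4     5,137.50     4,464.0810    17,856.3240
  Σ                  4,848.7549    18,616.6656
P = 4,848.7549; Macaulay duration = 18,616.6656 / 4,848.7549 = 3.83947 half-year periods = 1.91974 years.
Modified duration = D_Mac / (1 + y) = 1.91974 / 1.03575 = 1.85347 years.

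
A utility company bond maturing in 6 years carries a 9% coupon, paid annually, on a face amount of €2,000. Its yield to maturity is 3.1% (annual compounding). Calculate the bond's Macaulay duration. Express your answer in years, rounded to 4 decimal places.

Periodic yield y = 0.031. Discount each cash flow and weight by its year:
  t   CF        PV=CF/(1+0.031)^t    t·PV
  1       180.00       174.5878       174.5878
  2       180.00       169.3383       338.6766
  3       180.00       164.2466       492.7399
  4       180.00       159.3081       637.2324
  5       180.00       154.5180       772.5902
  6     2,180.00     1,815.1165    10,890.6989
  Σ                  2,637.1153    13,306.5258
Price P = Σ PV = 2,637.1153.
Macaulay duration = Σ(t·PV) / P = 13,306.5258 / 2,637.1153 = 5.04586 years.

5.0459 years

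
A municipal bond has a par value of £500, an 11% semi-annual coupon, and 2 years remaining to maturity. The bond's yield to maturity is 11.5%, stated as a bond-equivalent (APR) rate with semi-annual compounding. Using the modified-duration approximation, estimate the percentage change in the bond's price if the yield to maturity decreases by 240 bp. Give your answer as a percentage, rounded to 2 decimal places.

Periodic yield y = 0.0575. Modified duration first:
  t   CF        PV=CF/(1+0.0575)^t    t·PV
  1        27.50        26.0047        26.0047
  2        27.50        24.5908        49.1815
  3        27.50        23.2537        69.7610
  4       527.50       421.7945     1,687.1782
  Σ                    495.6437     1,832.1255
P = 495.6437; D_Mac = 3.69646 half-year periods = 1.84823 yrs; D_mod = 1.84823/(1+0.0575) = 1.74773 yrs.
ΔP/P ≈ -D_mod · Δy = -1.74773 × (-0.024) = +0.041946 = +4.1946%.

+4.19%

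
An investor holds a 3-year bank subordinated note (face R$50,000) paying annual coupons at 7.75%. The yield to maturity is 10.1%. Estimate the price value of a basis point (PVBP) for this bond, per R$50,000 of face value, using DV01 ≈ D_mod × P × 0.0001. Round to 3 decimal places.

R$11.900

Periodic yield y = 0.101.
  t   CF        PV=CF/(1+0.101)^t    t·PV
  1     3,875.00     3,519.5277     3,519.5277
  2     3,875.00     3,196.6646     6,393.3292
  3    53,875.00    40,366.8933   121,100.6798
  Σ                 47,083.0855   131,013.5366
P = 47,083.0855; D_Mac = 2.78260 yrs; D_mod = 2.52734 yrs.
DV01 ≈ 2.52734 × 47,083.0855 × 0.0001 = 11.899504.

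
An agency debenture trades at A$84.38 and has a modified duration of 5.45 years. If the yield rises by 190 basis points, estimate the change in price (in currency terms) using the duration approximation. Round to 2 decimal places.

-A$8.74

Duration approximation: ΔP/P ≈ -D_mod · Δy = -5.45 × (+0.019) = -0.103550.
ΔP ≈ 84.38 × (-0.103550) = -8.737549.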